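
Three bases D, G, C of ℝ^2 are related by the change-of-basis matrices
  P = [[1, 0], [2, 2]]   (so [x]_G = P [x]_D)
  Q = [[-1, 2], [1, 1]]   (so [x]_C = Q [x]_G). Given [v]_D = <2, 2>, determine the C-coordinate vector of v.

<14, 10>

Composing the changes, [v]_C = Q P [v]_D.
Q P = [[3, 4], [3, 2]]; applying this to <2, 2> gives <14, 10>.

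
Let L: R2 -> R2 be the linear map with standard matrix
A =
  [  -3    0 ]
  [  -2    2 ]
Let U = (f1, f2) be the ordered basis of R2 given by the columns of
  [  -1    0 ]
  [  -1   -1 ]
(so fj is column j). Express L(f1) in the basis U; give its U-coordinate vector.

Column 1 of [L]_U is the U-coordinate vector of L(f1).
In standard coordinates L(f1) = A f1 = (3, 0).
Converting to U: (3, 0) = -3f1 + 3f2, so the coordinate vector is (-3, 3).

(-3, 3)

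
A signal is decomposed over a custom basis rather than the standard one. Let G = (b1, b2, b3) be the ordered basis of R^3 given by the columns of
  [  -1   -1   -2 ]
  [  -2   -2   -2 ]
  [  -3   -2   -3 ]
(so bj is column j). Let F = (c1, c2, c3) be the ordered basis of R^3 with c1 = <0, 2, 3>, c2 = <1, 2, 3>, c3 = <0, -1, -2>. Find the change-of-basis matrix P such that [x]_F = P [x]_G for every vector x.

Take x = bj: its G-coordinates are the j-th standard unit vector, so P e_j — column j of P — equals [bj]_F.
b1 = 0·c1 - c2 + 0·c3, giving column 1 = <0, -1, 0>; repeating for each j gives P = [[0, -1, 1], [-1, -1, -2], [0, -2, 0]].

[[0, -1, 1], [-1, -1, -2], [0, -2, 0]]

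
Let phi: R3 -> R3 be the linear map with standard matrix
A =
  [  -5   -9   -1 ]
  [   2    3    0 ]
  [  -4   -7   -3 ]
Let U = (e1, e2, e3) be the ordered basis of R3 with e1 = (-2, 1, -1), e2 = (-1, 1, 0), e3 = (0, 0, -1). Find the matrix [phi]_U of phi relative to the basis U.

[[-1, 3, -1], [0, -2, 1], [-3, 0, -2]]

The j-th column of [phi]_U is [phi(ej)]_U.
phi(e1) = A e1 = (2, -1, 4) = -e1 + 0·e2 - 3e3, so column 1 is (-1, 0, -3).
Repeating for e2, e3 and assembling the columns gives [[-1, 3, -1], [0, -2, 1], [-3, 0, -2]].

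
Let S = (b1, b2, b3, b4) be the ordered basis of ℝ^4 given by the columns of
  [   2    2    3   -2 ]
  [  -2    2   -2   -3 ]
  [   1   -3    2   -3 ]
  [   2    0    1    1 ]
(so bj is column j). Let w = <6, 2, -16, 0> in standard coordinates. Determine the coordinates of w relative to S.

<-2, 4, 2, 2>

[w]_S is the unique c with M c = w, where M has columns b1, ..., b4.
Solving this 4x4 system gives c = (-2, 4, 2, 2).
Check: -2b1 + 4b2 + 2b3 + 2b4 = <6, 2, -16, 0>.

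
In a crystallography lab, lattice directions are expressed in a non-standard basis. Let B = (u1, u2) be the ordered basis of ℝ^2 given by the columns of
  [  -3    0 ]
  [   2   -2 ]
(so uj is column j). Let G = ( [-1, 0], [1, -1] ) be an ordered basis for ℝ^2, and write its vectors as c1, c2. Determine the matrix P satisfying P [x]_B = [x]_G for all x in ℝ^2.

[[1, 2], [-2, 2]]

Column j of P is [uj]_G, since P maps B-coordinates to G-coordinates.
Expressing u1 in G: u1 = c1 - 2c2, so column 1 of P is [1, -2].
Doing the same for each uj gives P = [[1, 2], [-2, 2]].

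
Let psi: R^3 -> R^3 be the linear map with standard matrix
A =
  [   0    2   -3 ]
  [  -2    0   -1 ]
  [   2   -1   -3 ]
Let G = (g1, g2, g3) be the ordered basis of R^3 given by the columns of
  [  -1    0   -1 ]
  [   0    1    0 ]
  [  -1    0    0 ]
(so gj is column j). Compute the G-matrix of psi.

[[-1, 1, 2], [3, 0, 2], [-2, -3, -2]]

Let P have columns g1, ..., g3. Then [psi]_G = P^(-1) A P.
Here det P = -1, so P^(-1) is integer; computing A P first and then P^(-1)(A P) gives [[-1, 1, 2], [3, 0, 2], [-2, -3, -2]].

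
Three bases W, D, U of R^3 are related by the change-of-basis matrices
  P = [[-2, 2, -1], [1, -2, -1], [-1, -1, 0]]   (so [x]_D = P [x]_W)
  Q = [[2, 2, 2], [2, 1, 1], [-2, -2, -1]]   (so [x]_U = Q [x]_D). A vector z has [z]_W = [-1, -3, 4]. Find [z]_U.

[-6, -11, 10]

Apply P to get D-coordinates [-8, 1, 4], then Q to get U-coordinates.
The result is [z]_U = [-6, -11, 10].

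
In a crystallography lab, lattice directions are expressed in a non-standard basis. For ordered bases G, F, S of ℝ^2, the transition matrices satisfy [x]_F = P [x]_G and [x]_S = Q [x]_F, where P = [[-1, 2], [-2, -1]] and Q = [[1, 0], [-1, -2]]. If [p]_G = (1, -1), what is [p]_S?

(-3, 5)

Composing the changes, [p]_S = Q P [p]_G.
Q P = [[-1, 2], [5, 0]]; applying this to (1, -1) gives (-3, 5).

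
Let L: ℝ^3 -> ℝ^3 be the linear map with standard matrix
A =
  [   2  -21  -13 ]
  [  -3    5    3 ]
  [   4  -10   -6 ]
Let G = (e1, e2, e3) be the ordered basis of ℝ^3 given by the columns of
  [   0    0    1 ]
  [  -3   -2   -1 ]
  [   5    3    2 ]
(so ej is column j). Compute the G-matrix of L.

The j-th column of [L]_G is [L(ej)]_G.
L(e1) = A e1 = (-2, 0, 0) = 2e1 - 2e2 - 2e3, so column 1 is (2, -2, -2).
Repeating for e2, e3 and assembling the columns gives [[2, -2, 1], [-2, 2, 1], [-2, 3, -3]].

[[2, -2, 1], [-2, 2, 1], [-2, 3, -3]]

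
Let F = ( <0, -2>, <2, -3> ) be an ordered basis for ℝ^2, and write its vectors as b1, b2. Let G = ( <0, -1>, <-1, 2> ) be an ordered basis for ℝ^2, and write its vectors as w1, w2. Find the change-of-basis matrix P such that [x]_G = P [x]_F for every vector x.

Column j of P is [bj]_G, since P maps F-coordinates to G-coordinates.
Expressing b1 in G: b1 = 2w1 + 0·w2, so column 1 of P is <2, 0>.
Doing the same for each bj gives P = [[2, -1], [0, -2]].

[[2, -1], [0, -2]]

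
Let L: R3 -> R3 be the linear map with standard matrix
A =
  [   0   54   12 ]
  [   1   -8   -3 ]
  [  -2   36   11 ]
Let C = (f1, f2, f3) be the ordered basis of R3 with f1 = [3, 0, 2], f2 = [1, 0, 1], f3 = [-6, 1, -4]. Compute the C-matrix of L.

[[2, -1, -2], [0, 3, 0], [-3, -2, -2]]

With P the matrix whose columns are f1, ..., f3, [L]_C = P^(-1) A P.
Column by column: L(f1) = A f1 = [24, -3, 16]; its C-coordinates [2, 0, -3] give column 1.
Continuing for each basis vector yields [L]_C = [[2, -1, -2], [0, 3, 0], [-3, -2, -2]].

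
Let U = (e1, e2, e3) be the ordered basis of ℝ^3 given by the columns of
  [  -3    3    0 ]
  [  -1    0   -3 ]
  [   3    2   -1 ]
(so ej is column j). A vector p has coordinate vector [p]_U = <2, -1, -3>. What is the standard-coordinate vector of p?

<-9, 7, 7>

The coordinates say p = 2e1 - e2 - 3e3; adding the scaled basis vectors gives <-9, 7, 7>.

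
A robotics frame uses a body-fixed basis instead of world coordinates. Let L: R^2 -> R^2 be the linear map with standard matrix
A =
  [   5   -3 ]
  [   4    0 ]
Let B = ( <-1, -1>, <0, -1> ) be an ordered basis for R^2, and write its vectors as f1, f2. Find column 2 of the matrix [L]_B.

Column 2 of [L]_B is the B-coordinate vector of L(f2).
In standard coordinates L(f2) = A f2 = <3, 0>.
Converting to B: <3, 0> = -3f1 + 3f2, so the coordinate vector is <-3, 3>.

<-3, 3>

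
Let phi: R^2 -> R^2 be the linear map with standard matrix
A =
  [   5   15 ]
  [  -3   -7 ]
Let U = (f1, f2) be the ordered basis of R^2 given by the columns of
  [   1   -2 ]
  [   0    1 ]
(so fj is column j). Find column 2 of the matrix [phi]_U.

Column 2 of [phi]_U is the U-coordinate vector of phi(f2).
In standard coordinates phi(f2) = A f2 = [5, -1].
Converting to U: [5, -1] = 3f1 - f2, so the coordinate vector is [3, -1].

[3, -1]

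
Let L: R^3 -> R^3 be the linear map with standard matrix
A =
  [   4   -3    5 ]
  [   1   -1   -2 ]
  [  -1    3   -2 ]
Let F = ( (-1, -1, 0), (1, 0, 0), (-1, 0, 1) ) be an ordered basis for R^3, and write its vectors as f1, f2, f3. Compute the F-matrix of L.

[[0, -1, 3], [-3, 2, 3], [-2, -1, -1]]

With P the matrix whose columns are f1, ..., f3, [L]_F = P^(-1) A P.
Column by column: L(f1) = A f1 = (-1, 0, -2); its F-coordinates (0, -3, -2) give column 1.
Continuing for each basis vector yields [L]_F = [[0, -1, 3], [-3, 2, 3], [-2, -1, -1]].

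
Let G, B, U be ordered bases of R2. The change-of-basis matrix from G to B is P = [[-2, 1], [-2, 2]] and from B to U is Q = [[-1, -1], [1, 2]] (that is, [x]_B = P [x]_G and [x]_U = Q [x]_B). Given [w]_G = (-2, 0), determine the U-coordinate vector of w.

Apply P to get B-coordinates (4, 4), then Q to get U-coordinates.
The result is [w]_U = (-8, 12).

(-8, 12)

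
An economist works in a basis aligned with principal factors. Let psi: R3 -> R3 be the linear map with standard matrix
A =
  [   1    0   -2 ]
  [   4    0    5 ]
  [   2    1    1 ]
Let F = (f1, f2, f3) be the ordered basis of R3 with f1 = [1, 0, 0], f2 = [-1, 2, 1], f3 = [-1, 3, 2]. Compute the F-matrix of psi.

Let P have columns f1, ..., f3. Then [psi]_F = P^(-1) A P.
Here det P = 1, so P^(-1) is integer; computing A P first and then P^(-1)(A P) gives [[3, -3, -2], [2, -1, 3], [0, 1, 0]].

[[3, -3, -2], [2, -1, 3], [0, 1, 0]]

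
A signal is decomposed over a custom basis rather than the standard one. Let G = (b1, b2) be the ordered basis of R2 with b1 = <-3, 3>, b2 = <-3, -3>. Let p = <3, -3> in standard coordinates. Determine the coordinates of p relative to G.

<-1, 0>

Write p = c_1 b1 + c_2 b2 and solve for the c_i.
System: -3c_1 - 3c_2 = 3, 3c_1 - 3c_2 = -3; solving gives c_1 = -1, c_2 = 0.
Check: -b1 + 0·b2 = <3, -3>.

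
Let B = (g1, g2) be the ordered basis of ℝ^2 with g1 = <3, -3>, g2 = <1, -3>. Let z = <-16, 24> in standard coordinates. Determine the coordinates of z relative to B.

<-4, -4>

We seek scalars with c_1 g1 + c_2 g2 = z; equivalently solve M c = z where the columns of M are g1, g2.
System: 3c_1 + c_2 = -16, -3c_1 - 3c_2 = 24; solving gives c_1 = -4, c_2 = -4.
Check: -4g1 - 4g2 = <-16, 24>.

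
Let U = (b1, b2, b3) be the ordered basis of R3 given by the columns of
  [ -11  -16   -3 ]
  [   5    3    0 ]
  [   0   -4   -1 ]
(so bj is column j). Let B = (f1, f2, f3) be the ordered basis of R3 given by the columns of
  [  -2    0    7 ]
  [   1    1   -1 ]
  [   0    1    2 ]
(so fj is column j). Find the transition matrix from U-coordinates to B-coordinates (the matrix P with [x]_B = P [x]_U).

[[2, 1, -2], [2, 0, 1], [-1, -2, -1]]

Column j of P is [bj]_B, since P maps U-coordinates to B-coordinates.
Expressing b1 in B: b1 = 2f1 + 2f2 - f3, so column 1 of P is <2, 2, -1>.
Doing the same for each bj gives P = [[2, 1, -2], [2, 0, 1], [-1, -2, -1]].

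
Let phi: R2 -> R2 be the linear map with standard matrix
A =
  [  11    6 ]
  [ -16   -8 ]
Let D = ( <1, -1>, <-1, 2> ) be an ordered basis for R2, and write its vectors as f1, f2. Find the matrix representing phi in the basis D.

The j-th column of [phi]_D is [phi(fj)]_D.
phi(f1) = A f1 = <5, -8> = 2f1 - 3f2, so column 1 is <2, -3>.
Repeating for f2 and assembling the columns gives [[2, 2], [-3, 1]].

[[2, 2], [-3, 1]]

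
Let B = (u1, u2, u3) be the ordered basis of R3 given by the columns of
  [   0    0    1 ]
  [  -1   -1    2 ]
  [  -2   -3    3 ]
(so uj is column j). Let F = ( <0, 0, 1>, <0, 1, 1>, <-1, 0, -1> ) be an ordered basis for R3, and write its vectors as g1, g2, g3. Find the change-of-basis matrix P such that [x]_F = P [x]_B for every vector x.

[[-1, -2, 0], [-1, -1, 2], [0, 0, -1]]

Let M have columns uj and N have columns gj. Then for every x, N [x]_F = x = M [x]_B, so P = N^(-1) M.
Since det N = 1, N^(-1) has integer entries; multiplying gives P = [[-1, -2, 0], [-1, -1, 2], [0, 0, -1]].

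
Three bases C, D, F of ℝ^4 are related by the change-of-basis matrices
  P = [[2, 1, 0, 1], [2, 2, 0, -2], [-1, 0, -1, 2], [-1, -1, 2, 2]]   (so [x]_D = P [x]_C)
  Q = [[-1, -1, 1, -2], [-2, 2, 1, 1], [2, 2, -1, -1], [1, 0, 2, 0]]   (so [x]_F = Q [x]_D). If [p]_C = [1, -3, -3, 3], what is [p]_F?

[12, -14, -26, 18]

Composing the changes, [p]_F = Q P [p]_C.
Q P = [[-3, -1, -5, -1], [-2, 1, 1, -2], [10, 7, -1, -6], [0, 1, -2, 5]]; applying this to [1, -3, -3, 3] gives [12, -14, -26, 18].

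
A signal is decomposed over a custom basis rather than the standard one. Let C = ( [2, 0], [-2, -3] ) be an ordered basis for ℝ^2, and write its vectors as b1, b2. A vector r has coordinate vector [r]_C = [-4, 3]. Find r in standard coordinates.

The coordinates say r = -4b1 + 3b2; adding the scaled basis vectors gives [-14, -9].

[-14, -9]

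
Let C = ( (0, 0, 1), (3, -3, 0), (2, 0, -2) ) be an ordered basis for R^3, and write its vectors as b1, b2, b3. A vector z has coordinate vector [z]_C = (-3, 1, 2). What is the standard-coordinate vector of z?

z = M [z]_C, where M has columns b1, ..., b3.
Carrying out the matrix-vector product, z = (7, -3, -7).

(7, -3, -7)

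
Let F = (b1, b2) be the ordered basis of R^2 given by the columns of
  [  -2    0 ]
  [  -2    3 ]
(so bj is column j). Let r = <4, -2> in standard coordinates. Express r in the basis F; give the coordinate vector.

[r]_F is the unique c with M c = r, where M has columns b1, b2.
System: -2c_1 + 0c_2 = 4, -2c_1 + 3c_2 = -2; solving gives c_1 = -2, c_2 = -2.
Check: -2b1 - 2b2 = <4, -2>.

<-2, -2>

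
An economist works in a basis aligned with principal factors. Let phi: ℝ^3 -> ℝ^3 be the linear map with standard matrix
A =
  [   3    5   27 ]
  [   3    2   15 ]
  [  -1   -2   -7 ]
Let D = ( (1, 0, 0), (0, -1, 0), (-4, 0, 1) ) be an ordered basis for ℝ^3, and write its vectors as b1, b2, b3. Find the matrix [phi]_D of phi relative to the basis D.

[[-1, 3, 3], [-3, 2, -3], [-1, 2, -3]]

The j-th column of [phi]_D is [phi(bj)]_D.
phi(b1) = A b1 = (3, 3, -1) = -b1 - 3b2 - b3, so column 1 is (-1, -3, -1).
Repeating for b2, b3 and assembling the columns gives [[-1, 3, 3], [-3, 2, -3], [-1, 2, -3]].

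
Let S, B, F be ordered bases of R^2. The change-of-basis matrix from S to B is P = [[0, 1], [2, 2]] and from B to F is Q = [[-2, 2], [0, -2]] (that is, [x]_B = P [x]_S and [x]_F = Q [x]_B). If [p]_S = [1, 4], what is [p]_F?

First [p]_B = P [p]_S = [4, 10].
Then [p]_F = Q [p]_B = [12, -20].

[12, -20]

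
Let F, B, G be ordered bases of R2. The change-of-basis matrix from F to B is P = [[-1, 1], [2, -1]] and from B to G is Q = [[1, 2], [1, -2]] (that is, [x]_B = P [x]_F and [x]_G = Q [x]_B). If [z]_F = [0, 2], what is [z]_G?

Composing the changes, [z]_G = Q P [z]_F.
Q P = [[3, -1], [-5, 3]]; applying this to [0, 2] gives [-2, 6].

[-2, 6]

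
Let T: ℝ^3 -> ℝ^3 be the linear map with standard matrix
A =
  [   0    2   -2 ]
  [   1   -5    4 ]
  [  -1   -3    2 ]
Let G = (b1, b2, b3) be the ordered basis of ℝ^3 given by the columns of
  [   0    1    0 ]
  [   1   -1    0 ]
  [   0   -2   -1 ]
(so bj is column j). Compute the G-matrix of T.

Let P have columns b1, ..., b3. Then [T]_G = P^(-1) A P.
Here det P = 1, so P^(-1) is integer; computing A P first and then P^(-1)(A P) gives [[-3, 0, -2], [2, 2, 2], [-1, -2, -2]].

[[-3, 0, -2], [2, 2, 2], [-1, -2, -2]]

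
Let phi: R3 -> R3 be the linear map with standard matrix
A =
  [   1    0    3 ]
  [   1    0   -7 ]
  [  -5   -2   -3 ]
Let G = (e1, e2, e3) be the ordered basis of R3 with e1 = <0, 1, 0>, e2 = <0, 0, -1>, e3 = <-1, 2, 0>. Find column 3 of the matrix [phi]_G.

<-3, -1, 1>

Compute phi(e3) = A e3 = <-1, -1, 1> in standard coordinates.
Then write this in G-coordinates: solve for y in y_1 e1 + ... + y_3 e3 = <-1, -1, 1>.
This gives y = <-3, -1, 1>, which is column 3 of [phi]_G.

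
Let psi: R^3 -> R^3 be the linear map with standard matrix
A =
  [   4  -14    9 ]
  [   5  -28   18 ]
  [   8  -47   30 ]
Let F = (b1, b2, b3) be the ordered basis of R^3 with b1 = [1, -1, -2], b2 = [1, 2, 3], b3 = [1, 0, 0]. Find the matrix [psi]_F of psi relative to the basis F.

[[1, 1, -1], [-1, 2, 2], [0, 0, 3]]

Let P have columns b1, ..., b3. Then [psi]_F = P^(-1) A P.
Here det P = 1, so P^(-1) is integer; computing A P first and then P^(-1)(A P) gives [[1, 1, -1], [-1, 2, 2], [0, 0, 3]].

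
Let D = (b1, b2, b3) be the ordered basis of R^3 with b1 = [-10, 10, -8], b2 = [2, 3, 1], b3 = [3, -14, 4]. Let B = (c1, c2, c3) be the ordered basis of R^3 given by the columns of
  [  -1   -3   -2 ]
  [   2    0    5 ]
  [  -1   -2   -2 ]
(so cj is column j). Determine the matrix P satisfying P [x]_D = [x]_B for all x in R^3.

[[0, -1, -2], [2, -1, 1], [2, 1, -2]]

Column j of P is [bj]_B, since P maps D-coordinates to B-coordinates.
Expressing b1 in B: b1 = 0·c1 + 2c2 + 2c3, so column 1 of P is [0, 2, 2].
Doing the same for each bj gives P = [[0, -1, -2], [2, -1, 1], [2, 1, -2]].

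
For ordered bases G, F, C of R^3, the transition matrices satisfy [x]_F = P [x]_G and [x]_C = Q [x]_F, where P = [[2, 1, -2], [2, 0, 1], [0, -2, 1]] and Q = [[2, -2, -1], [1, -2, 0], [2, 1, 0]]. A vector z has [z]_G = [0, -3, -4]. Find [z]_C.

Apply P to get F-coordinates [5, -4, 2], then Q to get C-coordinates.
The result is [z]_C = [16, 13, 6].

[16, 13, 6]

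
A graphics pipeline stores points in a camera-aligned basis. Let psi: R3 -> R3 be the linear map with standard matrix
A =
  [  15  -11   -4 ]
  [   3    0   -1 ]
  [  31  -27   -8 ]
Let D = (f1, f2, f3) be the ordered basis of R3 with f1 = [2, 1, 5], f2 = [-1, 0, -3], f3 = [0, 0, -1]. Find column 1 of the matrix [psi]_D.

Compute psi(f1) = A f1 = [-1, 1, -5] in standard coordinates.
Then write this in D-coordinates: solve for y in y_1 f1 + ... + y_3 f3 = [-1, 1, -5].
This gives y = [1, 3, 1], which is column 1 of [psi]_D.

[1, 3, 1]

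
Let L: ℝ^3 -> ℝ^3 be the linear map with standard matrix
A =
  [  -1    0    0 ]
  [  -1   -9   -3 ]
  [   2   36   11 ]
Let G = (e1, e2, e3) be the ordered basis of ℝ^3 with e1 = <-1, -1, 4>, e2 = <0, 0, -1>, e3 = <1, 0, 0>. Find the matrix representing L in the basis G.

[[2, -3, 1], [2, -1, 2], [3, -3, 0]]

The j-th column of [L]_G is [L(ej)]_G.
L(e1) = A e1 = <1, -2, 6> = 2e1 + 2e2 + 3e3, so column 1 is <2, 2, 3>.
Repeating for e2, e3 and assembling the columns gives [[2, -3, 1], [2, -1, 2], [3, -3, 0]].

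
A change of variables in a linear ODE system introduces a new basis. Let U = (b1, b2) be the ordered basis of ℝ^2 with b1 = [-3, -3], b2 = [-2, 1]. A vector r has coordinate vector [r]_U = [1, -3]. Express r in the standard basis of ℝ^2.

[3, -6]

By definition r = b1 - 3b2.
Summing componentwise gives [3, -6].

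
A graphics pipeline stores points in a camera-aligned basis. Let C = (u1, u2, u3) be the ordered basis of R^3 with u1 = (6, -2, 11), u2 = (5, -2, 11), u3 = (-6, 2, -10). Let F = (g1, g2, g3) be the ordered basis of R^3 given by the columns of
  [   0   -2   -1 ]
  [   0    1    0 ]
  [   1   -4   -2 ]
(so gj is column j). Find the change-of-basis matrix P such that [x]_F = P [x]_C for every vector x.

[[-1, 1, 2], [-2, -2, 2], [-2, -1, 2]]

Take x = uj: its C-coordinates are the j-th standard unit vector, so P e_j — column j of P — equals [uj]_F.
u1 = -g1 - 2g2 - 2g3, giving column 1 = (-1, -2, -2); repeating for each j gives P = [[-1, 1, 2], [-2, -2, 2], [-2, -1, 2]].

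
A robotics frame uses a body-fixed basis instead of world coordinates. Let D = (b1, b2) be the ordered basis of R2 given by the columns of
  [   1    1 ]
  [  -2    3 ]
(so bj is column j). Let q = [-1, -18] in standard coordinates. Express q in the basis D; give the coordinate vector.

Write q = c_1 b1 + c_2 b2 and solve for the c_i.
System: c_1 + c_2 = -1, -2c_1 + 3c_2 = -18; solving gives c_1 = 3, c_2 = -4.
Check: 3b1 - 4b2 = [-1, -18].

[3, -4]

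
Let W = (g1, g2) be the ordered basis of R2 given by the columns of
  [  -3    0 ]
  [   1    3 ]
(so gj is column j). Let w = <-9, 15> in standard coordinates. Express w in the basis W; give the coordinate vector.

[w]_W is the unique c with M c = w, where M has columns g1, g2.
System: -3c_1 + 0c_2 = -9, c_1 + 3c_2 = 15; solving gives c_1 = 3, c_2 = 4.
Check: 3g1 + 4g2 = <-9, 15>.

<3, 4>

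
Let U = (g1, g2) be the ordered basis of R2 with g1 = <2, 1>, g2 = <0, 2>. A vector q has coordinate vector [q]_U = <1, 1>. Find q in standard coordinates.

<2, 3>

q = M [q]_U, where M has columns g1, g2.
Carrying out the matrix-vector product, q = <2, 3>.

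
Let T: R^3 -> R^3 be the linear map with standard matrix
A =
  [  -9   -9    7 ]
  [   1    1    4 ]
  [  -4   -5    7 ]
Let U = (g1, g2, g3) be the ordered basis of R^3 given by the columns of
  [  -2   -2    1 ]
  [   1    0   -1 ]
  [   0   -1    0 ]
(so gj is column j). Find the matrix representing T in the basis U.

Let P have columns g1, ..., g3. Then [T]_U = P^(-1) A P.
Here det P = 1, so P^(-1) is integer; computing A P first and then P^(-1)(A P) gives [[-2, -3, 2], [-3, -1, -1], [-1, 3, 2]].

[[-2, -3, 2], [-3, -1, -1], [-1, 3, 2]]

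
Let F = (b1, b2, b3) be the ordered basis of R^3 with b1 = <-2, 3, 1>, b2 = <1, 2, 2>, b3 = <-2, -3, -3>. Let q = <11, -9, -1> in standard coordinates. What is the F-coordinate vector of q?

<-4, -3, -3>

We seek scalars with c_1 b1 + ... + c_3 b3 = q; equivalently solve M c = q where the columns of M are b1, ..., b3.
Solving this 3x3 system gives c = (-4, -3, -3).
Check: -4b1 - 3b2 - 3b3 = <11, -9, -1>.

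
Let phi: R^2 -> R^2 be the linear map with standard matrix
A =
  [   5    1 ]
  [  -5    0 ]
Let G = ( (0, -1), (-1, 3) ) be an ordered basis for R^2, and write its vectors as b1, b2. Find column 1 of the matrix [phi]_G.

(3, 1)

Column 1 of [phi]_G is the G-coordinate vector of phi(b1).
In standard coordinates phi(b1) = A b1 = (-1, 0).
Converting to G: (-1, 0) = 3b1 + b2, so the coordinate vector is (3, 1).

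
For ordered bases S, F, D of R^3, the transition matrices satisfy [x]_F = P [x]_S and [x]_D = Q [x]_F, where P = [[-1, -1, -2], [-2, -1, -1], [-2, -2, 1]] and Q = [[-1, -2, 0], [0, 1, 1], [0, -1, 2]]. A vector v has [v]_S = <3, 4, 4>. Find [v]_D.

<43, -24, -6>

First [v]_F = P [v]_S = <-15, -14, -10>.
Then [v]_D = Q [v]_F = <43, -24, -6>.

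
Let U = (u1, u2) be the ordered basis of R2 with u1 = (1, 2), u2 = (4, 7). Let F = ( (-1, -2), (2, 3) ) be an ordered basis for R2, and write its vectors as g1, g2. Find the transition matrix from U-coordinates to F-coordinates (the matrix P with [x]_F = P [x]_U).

[[-1, -2], [0, 1]]

Let M have columns uj and N have columns gj. Then for every x, N [x]_F = x = M [x]_U, so P = N^(-1) M.
Since det N = 1, N^(-1) has integer entries; multiplying gives P = [[-1, -2], [0, 1]].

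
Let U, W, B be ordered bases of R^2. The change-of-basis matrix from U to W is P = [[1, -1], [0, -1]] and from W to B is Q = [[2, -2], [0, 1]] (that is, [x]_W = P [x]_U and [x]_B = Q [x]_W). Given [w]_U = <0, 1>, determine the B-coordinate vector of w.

<0, -1>

Apply P to get W-coordinates <-1, -1>, then Q to get B-coordinates.
The result is [w]_B = <0, -1>.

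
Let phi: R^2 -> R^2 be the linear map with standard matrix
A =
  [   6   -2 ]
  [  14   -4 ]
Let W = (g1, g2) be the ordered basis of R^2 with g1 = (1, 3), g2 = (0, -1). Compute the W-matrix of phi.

[[0, 2], [-2, 2]]

Let P have columns g1, g2. Then [phi]_W = P^(-1) A P.
Here det P = -1, so P^(-1) is integer; computing A P first and then P^(-1)(A P) gives [[0, 2], [-2, 2]].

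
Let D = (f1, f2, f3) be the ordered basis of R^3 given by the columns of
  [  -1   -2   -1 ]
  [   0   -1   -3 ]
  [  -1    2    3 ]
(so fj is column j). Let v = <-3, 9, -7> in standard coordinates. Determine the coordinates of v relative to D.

[v]_D is the unique c with M c = v, where M has columns f1, ..., f3.
Gaussian elimination on [M | v] yields c = (1, 3, -4).
Check: f1 + 3f2 - 4f3 = <-3, 9, -7>.

<1, 3, -4>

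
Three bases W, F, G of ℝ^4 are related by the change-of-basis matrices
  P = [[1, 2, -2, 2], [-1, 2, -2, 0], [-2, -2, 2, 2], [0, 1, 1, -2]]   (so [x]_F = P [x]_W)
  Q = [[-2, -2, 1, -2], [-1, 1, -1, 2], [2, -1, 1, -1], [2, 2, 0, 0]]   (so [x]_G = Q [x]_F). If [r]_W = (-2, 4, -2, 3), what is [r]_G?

First [r]_F = P [r]_W = (16, 14, -2, -4).
Then [r]_G = Q [r]_F = (-54, -8, 20, 60).

(-54, -8, 20, 60)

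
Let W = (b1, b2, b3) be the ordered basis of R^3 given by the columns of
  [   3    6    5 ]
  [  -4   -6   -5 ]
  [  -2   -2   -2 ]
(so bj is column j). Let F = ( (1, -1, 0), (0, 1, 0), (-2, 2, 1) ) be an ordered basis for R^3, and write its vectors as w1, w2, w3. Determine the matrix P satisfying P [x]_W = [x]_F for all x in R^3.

[[-1, 2, 1], [-1, 0, 0], [-2, -2, -2]]

Take x = bj: its W-coordinates are the j-th standard unit vector, so P e_j — column j of P — equals [bj]_F.
b1 = -w1 - w2 - 2w3, giving column 1 = (-1, -1, -2); repeating for each j gives P = [[-1, 2, 1], [-1, 0, 0], [-2, -2, -2]].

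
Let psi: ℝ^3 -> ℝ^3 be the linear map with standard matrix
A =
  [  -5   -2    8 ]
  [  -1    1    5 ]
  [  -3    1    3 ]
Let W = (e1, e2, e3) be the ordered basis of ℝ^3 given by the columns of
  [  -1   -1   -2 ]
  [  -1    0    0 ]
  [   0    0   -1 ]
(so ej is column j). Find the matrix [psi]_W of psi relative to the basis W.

[[0, -1, 3], [-3, 2, 1], [-2, -3, -3]]

With P the matrix whose columns are e1, ..., e3, [psi]_W = P^(-1) A P.
Column by column: psi(e1) = A e1 = (7, 0, 2); its W-coordinates (0, -3, -2) give column 1.
Continuing for each basis vector yields [psi]_W = [[0, -1, 3], [-3, 2, 1], [-2, -3, -3]].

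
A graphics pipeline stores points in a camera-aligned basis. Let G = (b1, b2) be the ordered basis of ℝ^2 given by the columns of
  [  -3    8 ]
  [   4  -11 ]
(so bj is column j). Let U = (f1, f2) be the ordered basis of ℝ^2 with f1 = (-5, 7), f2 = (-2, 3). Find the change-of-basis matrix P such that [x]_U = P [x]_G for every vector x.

[[1, -2], [-1, 1]]

Column j of P is [bj]_U, since P maps G-coordinates to U-coordinates.
Expressing b1 in U: b1 = f1 - f2, so column 1 of P is (1, -1).
Doing the same for each bj gives P = [[1, -2], [-1, 1]].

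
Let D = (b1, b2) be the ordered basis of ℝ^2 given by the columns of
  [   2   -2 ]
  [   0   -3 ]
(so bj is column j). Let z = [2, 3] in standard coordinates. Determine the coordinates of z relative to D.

Write z = c_1 b1 + c_2 b2 and solve for the c_i.
System: 2c_1 - 2c_2 = 2, 0c_1 - 3c_2 = 3; solving gives c_1 = 0, c_2 = -1.
Check: 0·b1 - b2 = [2, 3].

[0, -1]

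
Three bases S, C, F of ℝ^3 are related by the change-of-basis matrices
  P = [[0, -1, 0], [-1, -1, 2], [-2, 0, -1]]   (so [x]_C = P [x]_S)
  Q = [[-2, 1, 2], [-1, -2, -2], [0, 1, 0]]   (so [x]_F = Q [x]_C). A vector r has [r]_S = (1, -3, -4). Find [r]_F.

First [r]_C = P [r]_S = (3, -6, 2).
Then [r]_F = Q [r]_C = (-8, 5, -6).

(-8, 5, -6)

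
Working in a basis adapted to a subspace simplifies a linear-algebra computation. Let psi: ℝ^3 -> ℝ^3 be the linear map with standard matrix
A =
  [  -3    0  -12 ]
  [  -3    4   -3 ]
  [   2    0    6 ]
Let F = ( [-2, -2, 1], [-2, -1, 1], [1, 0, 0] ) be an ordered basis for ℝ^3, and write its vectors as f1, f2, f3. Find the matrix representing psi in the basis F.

Let P have columns f1, ..., f3. Then [psi]_F = P^(-1) A P.
Here det P = -1, so P^(-1) is integer; computing A P first and then P^(-1)(A P) gives [[3, -1, 1], [-1, 3, 1], [-2, -2, 1]].

[[3, -1, 1], [-1, 3, 1], [-2, -2, 1]]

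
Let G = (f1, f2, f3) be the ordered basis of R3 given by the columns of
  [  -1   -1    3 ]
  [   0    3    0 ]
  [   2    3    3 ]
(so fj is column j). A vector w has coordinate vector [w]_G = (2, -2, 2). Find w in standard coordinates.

(6, -6, 4)

The coordinates say w = 2f1 - 2f2 + 2f3; adding the scaled basis vectors gives (6, -6, 4).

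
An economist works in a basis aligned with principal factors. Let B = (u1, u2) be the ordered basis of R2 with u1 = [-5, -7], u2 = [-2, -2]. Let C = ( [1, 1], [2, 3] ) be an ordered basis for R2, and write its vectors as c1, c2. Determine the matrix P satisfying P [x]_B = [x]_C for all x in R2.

Column j of P is [uj]_C, since P maps B-coordinates to C-coordinates.
Expressing u1 in C: u1 = -c1 - 2c2, so column 1 of P is [-1, -2].
Doing the same for each uj gives P = [[-1, -2], [-2, 0]].

[[-1, -2], [-2, 0]]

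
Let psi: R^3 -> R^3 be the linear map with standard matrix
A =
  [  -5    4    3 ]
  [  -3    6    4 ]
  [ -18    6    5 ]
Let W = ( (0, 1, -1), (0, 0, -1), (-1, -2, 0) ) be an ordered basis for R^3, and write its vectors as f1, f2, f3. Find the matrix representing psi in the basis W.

The j-th column of [psi]_W is [psi(fj)]_W.
psi(f1) = A f1 = (1, 2, 1) = 0·f1 - f2 - f3, so column 1 is (0, -1, -1).
Repeating for f2, f3 and assembling the columns gives [[0, 2, -3], [-1, 3, -3], [-1, 3, 3]].

[[0, 2, -3], [-1, 3, -3], [-1, 3, 3]]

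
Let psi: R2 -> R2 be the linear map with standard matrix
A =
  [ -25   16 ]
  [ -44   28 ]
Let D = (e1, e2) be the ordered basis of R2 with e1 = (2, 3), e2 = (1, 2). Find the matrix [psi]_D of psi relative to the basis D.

Let P have columns e1, e2. Then [psi]_D = P^(-1) A P.
Here det P = 1, so P^(-1) is integer; computing A P first and then P^(-1)(A P) gives [[0, 2], [-2, 3]].

[[0, 2], [-2, 3]]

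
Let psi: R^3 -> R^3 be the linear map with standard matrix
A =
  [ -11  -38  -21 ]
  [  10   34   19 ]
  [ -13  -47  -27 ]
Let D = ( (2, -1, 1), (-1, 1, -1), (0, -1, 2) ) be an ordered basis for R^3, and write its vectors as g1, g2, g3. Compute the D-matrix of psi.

The j-th column of [psi]_D is [psi(gj)]_D.
psi(g1) = A g1 = (-5, 5, -6) = -g1 + 3g2 - g3, so column 1 is (-1, 3, -1).
Repeating for g2, g3 and assembling the columns gives [[-1, -3, -3], [3, 0, -2], [-1, -2, -3]].

[[-1, -3, -3], [3, 0, -2], [-1, -2, -3]]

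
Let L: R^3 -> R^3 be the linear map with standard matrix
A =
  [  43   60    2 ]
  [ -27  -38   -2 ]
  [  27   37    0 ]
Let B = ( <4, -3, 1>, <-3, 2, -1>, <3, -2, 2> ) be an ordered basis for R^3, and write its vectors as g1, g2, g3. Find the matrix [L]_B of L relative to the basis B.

[[0, 1, 1], [1, 2, 0], [-1, -3, 3]]

The j-th column of [L]_B is [L(gj)]_B.
L(g1) = A g1 = <-6, 4, -3> = 0·g1 + g2 - g3, so column 1 is <0, 1, -1>.
Repeating for g2, g3 and assembling the columns gives [[0, 1, 1], [1, 2, 0], [-1, -3, 3]].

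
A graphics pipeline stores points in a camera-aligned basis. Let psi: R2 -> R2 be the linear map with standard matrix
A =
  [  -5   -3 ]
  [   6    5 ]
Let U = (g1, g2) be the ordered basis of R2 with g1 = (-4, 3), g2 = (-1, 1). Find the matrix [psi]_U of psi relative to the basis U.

[[-2, -1], [-3, 2]]

With P the matrix whose columns are g1, g2, [psi]_U = P^(-1) A P.
Column by column: psi(g1) = A g1 = (11, -9); its U-coordinates (-2, -3) give column 1.
Continuing for each basis vector yields [psi]_U = [[-2, -1], [-3, 2]].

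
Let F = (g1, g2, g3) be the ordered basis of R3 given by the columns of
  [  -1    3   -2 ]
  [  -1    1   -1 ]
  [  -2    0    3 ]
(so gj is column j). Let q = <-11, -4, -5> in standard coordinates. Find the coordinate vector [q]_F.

<1, -4, -1>

[q]_F is the unique c with M c = q, where M has columns g1, ..., g3.
Solving this 3x3 system gives c = (1, -4, -1).
Check: g1 - 4g2 - g3 = <-11, -4, -5>.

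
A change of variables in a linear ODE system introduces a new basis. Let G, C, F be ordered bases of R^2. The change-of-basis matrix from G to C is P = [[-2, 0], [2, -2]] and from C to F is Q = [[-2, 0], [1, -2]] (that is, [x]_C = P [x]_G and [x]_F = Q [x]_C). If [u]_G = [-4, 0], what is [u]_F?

[-16, 24]

First [u]_C = P [u]_G = [8, -8].
Then [u]_F = Q [u]_C = [-16, 24].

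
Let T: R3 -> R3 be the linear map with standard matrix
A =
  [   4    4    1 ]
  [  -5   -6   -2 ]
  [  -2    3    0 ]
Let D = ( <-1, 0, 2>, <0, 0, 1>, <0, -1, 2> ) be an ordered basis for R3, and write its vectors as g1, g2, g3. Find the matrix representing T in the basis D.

[[2, -1, 2], [0, -2, -3], [-1, 2, -2]]

With P the matrix whose columns are g1, ..., g3, [T]_D = P^(-1) A P.
Column by column: T(g1) = A g1 = <-2, 1, 2>; its D-coordinates <2, 0, -1> give column 1.
Continuing for each basis vector yields [T]_D = [[2, -1, 2], [0, -2, -3], [-1, 2, -2]].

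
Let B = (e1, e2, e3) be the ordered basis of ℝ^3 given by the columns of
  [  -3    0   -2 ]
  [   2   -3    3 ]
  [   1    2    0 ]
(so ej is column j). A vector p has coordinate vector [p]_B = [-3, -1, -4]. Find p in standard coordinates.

[17, -15, -5]

p = M [p]_B, where M has columns e1, ..., e3.
Carrying out the matrix-vector product, p = [17, -15, -5].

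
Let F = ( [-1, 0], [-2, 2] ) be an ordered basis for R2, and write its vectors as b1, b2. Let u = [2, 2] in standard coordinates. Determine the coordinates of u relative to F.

[-4, 1]

[u]_F is the unique c with M c = u, where M has columns b1, b2.
System: -c_1 - 2c_2 = 2, 0c_1 + 2c_2 = 2; solving gives c_1 = -4, c_2 = 1.
Check: -4b1 + b2 = [2, 2].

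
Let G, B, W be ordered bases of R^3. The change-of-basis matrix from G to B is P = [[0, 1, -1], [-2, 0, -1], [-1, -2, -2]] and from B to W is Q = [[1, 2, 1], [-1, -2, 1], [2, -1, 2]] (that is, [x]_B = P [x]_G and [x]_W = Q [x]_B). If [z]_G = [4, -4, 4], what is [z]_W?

[-36, 28, -12]

Composing the changes, [z]_W = Q P [z]_G.
Q P = [[-5, -1, -5], [3, -3, 1], [0, -2, -5]]; applying this to [4, -4, 4] gives [-36, 28, -12].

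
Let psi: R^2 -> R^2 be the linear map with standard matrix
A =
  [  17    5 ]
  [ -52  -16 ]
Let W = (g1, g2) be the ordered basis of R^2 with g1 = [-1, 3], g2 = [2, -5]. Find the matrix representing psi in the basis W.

[[-2, -3], [-2, 3]]

Let P have columns g1, g2. Then [psi]_W = P^(-1) A P.
Here det P = -1, so P^(-1) is integer; computing A P first and then P^(-1)(A P) gives [[-2, -3], [-2, 3]].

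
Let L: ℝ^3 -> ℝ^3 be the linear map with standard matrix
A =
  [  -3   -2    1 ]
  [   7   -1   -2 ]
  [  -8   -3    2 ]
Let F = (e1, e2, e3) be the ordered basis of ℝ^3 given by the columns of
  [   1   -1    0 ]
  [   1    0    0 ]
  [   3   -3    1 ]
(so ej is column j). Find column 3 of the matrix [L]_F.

Compute L(e3) = A e3 = <1, -2, 2> in standard coordinates.
Then write this in F-coordinates: solve for y in y_1 e1 + ... + y_3 e3 = <1, -2, 2>.
This gives y = <-2, -3, -1>, which is column 3 of [L]_F.

<-2, -3, -1>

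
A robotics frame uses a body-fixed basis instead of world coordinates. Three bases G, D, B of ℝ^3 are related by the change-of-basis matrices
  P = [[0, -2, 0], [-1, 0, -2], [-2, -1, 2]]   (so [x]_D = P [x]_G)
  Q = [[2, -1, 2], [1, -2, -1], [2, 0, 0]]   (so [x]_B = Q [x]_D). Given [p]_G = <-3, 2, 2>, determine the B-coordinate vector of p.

Apply P to get D-coordinates <-4, -1, 8>, then Q to get B-coordinates.
The result is [p]_B = <9, -10, -8>.

<9, -10, -8>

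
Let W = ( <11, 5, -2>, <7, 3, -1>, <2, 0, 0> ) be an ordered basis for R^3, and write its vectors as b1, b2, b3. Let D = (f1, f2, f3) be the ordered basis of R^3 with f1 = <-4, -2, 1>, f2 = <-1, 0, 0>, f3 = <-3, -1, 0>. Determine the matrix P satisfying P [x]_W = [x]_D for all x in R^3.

Column j of P is [bj]_D, since P maps W-coordinates to D-coordinates.
Expressing b1 in D: b1 = -2f1 + 0·f2 - f3, so column 1 of P is <-2, 0, -1>.
Doing the same for each bj gives P = [[-2, -1, 0], [0, 0, -2], [-1, -1, 0]].

[[-2, -1, 0], [0, 0, -2], [-1, -1, 0]]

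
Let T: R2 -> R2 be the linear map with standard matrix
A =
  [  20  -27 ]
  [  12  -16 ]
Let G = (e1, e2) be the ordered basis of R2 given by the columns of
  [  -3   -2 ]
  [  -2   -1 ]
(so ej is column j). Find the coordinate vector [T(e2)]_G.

Compute T(e2) = A e2 = <-13, -8> in standard coordinates.
Then write this in G-coordinates: solve for y in y_1 e1 + y_2 e2 = <-13, -8>.
This gives y = <3, 2>, which is column 2 of [T]_G.

<3, 2>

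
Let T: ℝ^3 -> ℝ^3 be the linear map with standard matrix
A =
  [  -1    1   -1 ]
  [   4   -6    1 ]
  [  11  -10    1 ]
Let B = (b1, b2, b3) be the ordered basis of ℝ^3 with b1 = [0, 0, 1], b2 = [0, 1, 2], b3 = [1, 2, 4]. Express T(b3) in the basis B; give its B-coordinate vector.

Column 3 of [T]_B is the B-coordinate vector of T(b3).
In standard coordinates T(b3) = A b3 = [-3, -4, -5].
Converting to B: [-3, -4, -5] = 3b1 + 2b2 - 3b3, so the coordinate vector is [3, 2, -3].

[3, 2, -3]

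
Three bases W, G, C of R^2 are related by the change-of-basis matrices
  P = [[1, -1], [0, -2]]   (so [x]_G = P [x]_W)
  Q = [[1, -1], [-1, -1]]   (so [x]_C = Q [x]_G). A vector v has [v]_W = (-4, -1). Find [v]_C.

(-5, 1)

Composing the changes, [v]_C = Q P [v]_W.
Q P = [[1, 1], [-1, 3]]; applying this to (-4, -1) gives (-5, 1).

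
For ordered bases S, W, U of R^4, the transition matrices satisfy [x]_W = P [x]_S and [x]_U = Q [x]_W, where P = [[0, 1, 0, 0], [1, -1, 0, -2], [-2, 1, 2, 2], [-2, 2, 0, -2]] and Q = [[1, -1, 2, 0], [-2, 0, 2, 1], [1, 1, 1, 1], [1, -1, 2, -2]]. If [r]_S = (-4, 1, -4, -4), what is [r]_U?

First [r]_W = P [r]_S = (1, 3, -7, 18).
Then [r]_U = Q [r]_W = (-16, 2, 15, -52).

(-16, 2, 15, -52)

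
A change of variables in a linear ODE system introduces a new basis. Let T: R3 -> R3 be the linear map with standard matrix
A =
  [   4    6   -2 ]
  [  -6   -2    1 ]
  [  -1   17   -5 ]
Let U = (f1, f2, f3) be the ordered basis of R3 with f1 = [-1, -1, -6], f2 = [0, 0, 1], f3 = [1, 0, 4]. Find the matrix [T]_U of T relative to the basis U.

[[-2, -1, 2], [2, 1, -1], [0, -3, -2]]

With P the matrix whose columns are f1, ..., f3, [T]_U = P^(-1) A P.
Column by column: T(f1) = A f1 = [2, 2, 14]; its U-coordinates [-2, 2, 0] give column 1.
Continuing for each basis vector yields [T]_U = [[-2, -1, 2], [2, 1, -1], [0, -3, -2]].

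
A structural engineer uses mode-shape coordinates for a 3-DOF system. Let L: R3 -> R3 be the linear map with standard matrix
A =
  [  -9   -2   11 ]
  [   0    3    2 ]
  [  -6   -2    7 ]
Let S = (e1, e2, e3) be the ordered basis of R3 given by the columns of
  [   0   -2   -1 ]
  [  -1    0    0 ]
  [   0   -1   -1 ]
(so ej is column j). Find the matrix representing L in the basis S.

Let P have columns e1, ..., e3. Then [L]_S = P^(-1) A P.
Here det P = 1, so P^(-1) is integer; computing A P first and then P^(-1)(A P) gives [[3, 2, 2], [0, -2, 1], [-2, -3, 0]].

[[3, 2, 2], [0, -2, 1], [-2, -3, 0]]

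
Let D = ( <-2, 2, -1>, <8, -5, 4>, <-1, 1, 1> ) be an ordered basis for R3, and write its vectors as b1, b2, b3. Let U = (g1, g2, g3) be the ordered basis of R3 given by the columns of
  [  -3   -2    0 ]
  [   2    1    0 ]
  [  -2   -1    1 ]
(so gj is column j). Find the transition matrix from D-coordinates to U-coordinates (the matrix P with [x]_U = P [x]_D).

[[2, -2, 1], [-2, -1, -1], [1, -1, 2]]

Let M have columns bj and N have columns gj. Then for every x, N [x]_U = x = M [x]_D, so P = N^(-1) M.
Since det N = 1, N^(-1) has integer entries; multiplying gives P = [[2, -2, 1], [-2, -1, -1], [1, -1, 2]].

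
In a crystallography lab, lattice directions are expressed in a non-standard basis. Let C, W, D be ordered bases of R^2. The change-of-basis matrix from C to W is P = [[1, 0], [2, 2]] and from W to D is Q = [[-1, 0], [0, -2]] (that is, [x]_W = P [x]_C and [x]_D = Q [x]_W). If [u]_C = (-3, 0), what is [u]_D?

Composing the changes, [u]_D = Q P [u]_C.
Q P = [[-1, 0], [-4, -4]]; applying this to (-3, 0) gives (3, 12).

(3, 12)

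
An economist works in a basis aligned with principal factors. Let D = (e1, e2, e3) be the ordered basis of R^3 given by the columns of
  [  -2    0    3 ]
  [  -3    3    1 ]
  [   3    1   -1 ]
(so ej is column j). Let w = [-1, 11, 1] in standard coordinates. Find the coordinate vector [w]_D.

[w]_D is the unique c with M c = w, where M has columns e1, ..., e3.
Row-reducing the augmented matrix [M | w] gives c = (-1, 3, -1).
Check: -e1 + 3e2 - e3 = [-1, 11, 1].

[-1, 3, -1]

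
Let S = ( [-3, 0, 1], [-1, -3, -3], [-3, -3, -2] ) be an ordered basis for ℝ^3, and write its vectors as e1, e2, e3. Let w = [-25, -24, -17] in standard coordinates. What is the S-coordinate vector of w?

Write w = c_1 e1 + ... + c_3 e3 and solve for the c_i.
Row-reducing the augmented matrix [M | w] gives c = (3, 4, 4).
Check: 3e1 + 4e2 + 4e3 = [-25, -24, -17].

[3, 4, 4]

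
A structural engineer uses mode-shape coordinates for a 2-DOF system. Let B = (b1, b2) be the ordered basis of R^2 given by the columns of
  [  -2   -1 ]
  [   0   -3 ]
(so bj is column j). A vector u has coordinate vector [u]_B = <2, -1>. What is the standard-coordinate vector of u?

The coordinates say u = 2b1 - b2; adding the scaled basis vectors gives <-3, 3>.

<-3, 3>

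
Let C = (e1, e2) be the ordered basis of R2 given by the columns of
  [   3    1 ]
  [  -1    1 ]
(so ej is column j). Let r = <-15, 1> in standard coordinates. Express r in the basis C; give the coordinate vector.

<-4, -3>

Write r = c_1 e1 + c_2 e2 and solve for the c_i.
System: 3c_1 + c_2 = -15, -c_1 + c_2 = 1; solving gives c_1 = -4, c_2 = -3.
Check: -4e1 - 3e2 = <-15, 1>.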